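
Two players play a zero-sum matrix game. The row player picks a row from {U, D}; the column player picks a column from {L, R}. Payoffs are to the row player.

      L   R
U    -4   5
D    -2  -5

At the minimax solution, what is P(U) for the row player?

1/4

Row minima: U → -4, D → -5; maximin = -4.
Column maxima: L → -2, R → 5; minimax = -2.
-4 ≠ -2, so there is no saddle point; optimal play is mixed.
Let the row player play U with probability p. Expected payoff against L: (-4)p + (-2)(1−p) = −2p − 2; against R: 5p + (-5)(1−p) = 10p − 5.
Setting these equal: −2p − 2 = 10p − 5 ⇒ −12p = -3 ⇒ p = 1/4, and the value is (-2)·(1/4) − 2 = -5/2.
For the column player: with q = P(L), equating U's and D's payoffs gives −9q + 5 = 3q − 5 ⇒ q = 5/6.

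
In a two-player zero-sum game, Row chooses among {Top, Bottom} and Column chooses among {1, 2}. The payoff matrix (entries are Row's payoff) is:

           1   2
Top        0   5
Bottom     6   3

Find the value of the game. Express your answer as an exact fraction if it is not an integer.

15/4

Row minima: Top → 0, Bottom → 3; maximin = 3.
Column maxima: 1 → 6, 2 → 5; minimax = 5.
3 ≠ 5, so there is no saddle point; optimal play is mixed.
Let Row play Top with probability p. Expected payoff against 1: 0p + 6(1−p) = −6p + 6; against 2: 5p + 3(1−p) = 2p + 3.
Setting these equal: −6p + 6 = 2p + 3 ⇒ −8p = -3 ⇒ p = 3/8, and the value is (-6)·(3/8) + 6 = 15/4.
For Column: with q = P(1), equating Top's and Bottom's payoffs gives −5q + 5 = 3q + 3 ⇒ q = 1/4.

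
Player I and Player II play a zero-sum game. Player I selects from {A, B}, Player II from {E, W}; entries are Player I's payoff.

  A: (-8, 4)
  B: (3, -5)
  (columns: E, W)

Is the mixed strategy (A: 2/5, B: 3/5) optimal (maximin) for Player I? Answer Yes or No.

Against E this mix gives (2/5)·(-8) + (3/5)·3 = -7/5.
Against W this mix gives (2/5)·4 + (3/5)·(-5) = -7/5.
All of Player II's active replies (E, W) yield -7/5, and no column does worse for Player I. The mix makes Player II indifferent and guarantees -7/5, so it is optimal.

Yes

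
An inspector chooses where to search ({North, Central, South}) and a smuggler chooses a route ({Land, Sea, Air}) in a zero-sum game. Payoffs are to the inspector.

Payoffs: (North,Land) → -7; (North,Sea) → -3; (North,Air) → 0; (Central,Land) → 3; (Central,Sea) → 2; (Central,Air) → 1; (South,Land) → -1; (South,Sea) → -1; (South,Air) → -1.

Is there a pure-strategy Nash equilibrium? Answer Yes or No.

Row minima: North → -7, Central → 1, South → -1; maximin = 1.
Column maxima: Land → 3, Sea → 2, Air → 1; minimax = 1.
maximin = minimax = 1, so a saddle point exists.

Yes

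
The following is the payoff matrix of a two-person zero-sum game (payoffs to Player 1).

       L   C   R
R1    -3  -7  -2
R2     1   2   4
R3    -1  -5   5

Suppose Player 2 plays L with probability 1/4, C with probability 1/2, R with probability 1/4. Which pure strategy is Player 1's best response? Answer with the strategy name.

R2

Expected payoff of R1: (1/4)·(-3) + (1/2)·(-7) + (1/4)·(-2) = -19/4.
Expected payoff of R2: (1/4)·1 + (1/2)·2 + (1/4)·4 = 9/4.
Expected payoff of R3: (1/4)·(-1) + (1/2)·(-5) + (1/4)·5 = -3/2.
The largest is 9/4, so Player 1's best response is R2.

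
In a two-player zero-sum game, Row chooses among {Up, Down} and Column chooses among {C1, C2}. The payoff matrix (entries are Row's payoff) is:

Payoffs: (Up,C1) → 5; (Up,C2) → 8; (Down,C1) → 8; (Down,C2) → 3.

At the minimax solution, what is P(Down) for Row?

Row minima: Up → 5, Down → 3; maximin = 5.
Column maxima: C1 → 8, C2 → 8; minimax = 8.
5 ≠ 8, so there is no saddle point; optimal play is mixed.
Let Row play Up with probability p. Expected payoff against C1: 5p + 8(1−p) = −3p + 8; against C2: 8p + 3(1−p) = 5p + 3.
Setting these equal: −3p + 8 = 5p + 3 ⇒ −8p = -5 ⇒ p = 5/8, and the value is (-3)·(5/8) + 8 = 49/8.
For Column: with q = P(C1), equating Up's and Down's payoffs gives −3q + 8 = 5q + 3 ⇒ q = 5/8.

3/8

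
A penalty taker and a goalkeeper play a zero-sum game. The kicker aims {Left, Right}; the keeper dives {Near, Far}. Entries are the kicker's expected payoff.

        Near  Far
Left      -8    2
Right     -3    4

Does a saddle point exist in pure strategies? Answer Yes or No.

Row minima: Left → -8, Right → -3; maximin = -3.
Column maxima: Near → -3, Far → 4; minimax = -3.
maximin = minimax = -3, so a saddle point exists.

Yes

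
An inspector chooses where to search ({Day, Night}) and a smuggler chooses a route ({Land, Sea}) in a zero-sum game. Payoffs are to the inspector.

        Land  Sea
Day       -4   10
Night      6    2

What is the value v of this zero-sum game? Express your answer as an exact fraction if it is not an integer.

Row minima: Day → -4, Night → 2; maximin = 2.
Column maxima: Land → 6, Sea → 10; minimax = 6.
2 ≠ 6, so there is no saddle point; optimal play is mixed.
Let the inspector play Day with probability p. Expected payoff against Land: (-4)p + 6(1−p) = −10p + 6; against Sea: 10p + 2(1−p) = 8p + 2.
Setting these equal: −10p + 6 = 8p + 2 ⇒ −18p = -4 ⇒ p = 2/9, and the value is (-10)·(2/9) + 6 = 34/9.
For the smuggler: with q = P(Land), equating Day's and Night's payoffs gives −14q + 10 = 4q + 2 ⇒ q = 4/9.

34/9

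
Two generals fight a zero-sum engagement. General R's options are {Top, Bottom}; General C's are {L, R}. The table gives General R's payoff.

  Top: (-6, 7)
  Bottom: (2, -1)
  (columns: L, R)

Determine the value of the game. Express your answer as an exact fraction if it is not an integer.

1/2

Row minima: Top → -6, Bottom → -1; maximin = -1.
Column maxima: L → 2, R → 7; minimax = 2.
-1 ≠ 2, so there is no saddle point; optimal play is mixed.
Let General R play Top with probability p. Expected payoff against L: (-6)p + 2(1−p) = −8p + 2; against R: 7p + (-1)(1−p) = 8p − 1.
Setting these equal: −8p + 2 = 8p − 1 ⇒ −16p = -3 ⇒ p = 3/16, and the value is (-8)·(3/16) + 2 = 1/2.
For General C: with q = P(L), equating Top's and Bottom's payoffs gives −13q + 7 = 3q − 1 ⇒ q = 1/2.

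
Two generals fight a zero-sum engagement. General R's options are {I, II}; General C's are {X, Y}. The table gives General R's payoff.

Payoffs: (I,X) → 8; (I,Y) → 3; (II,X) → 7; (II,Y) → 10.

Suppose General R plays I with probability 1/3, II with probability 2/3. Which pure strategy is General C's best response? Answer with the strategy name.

X

If General C plays X, General R's expected payoff is (1/3)·8 + (2/3)·7 = 22/3.
If General C plays Y, General R's expected payoff is (1/3)·3 + (2/3)·10 = 23/3.
General C minimizes General R's payoff; the smallest is 22/3, so the best response is X.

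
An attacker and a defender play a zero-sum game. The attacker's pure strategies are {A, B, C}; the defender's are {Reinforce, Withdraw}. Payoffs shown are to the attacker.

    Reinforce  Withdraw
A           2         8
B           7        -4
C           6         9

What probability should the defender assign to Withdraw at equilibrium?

Row minima: A → 2, B → -4, C → 6; maximin = 6.
Column maxima: Reinforce → 7, Withdraw → 9; minimax = 7.
6 ≠ 7, so there is no saddle point; optimal play is mixed.
A is strictly dominated by C, so the attacker never plays it.
On the remaining 2×2 (B, C vs Reinforce, Withdraw):
Let the attacker play B with probability p. Expected payoff against Reinforce: 7p + 6(1−p) = p + 6; against Withdraw: (-4)p + 9(1−p) = −13p + 9.
Setting these equal: p + 6 = −13p + 9 ⇒ 14p = 3 ⇒ p = 3/14, and the value is (1)·(3/14) + 6 = 87/14.
For the defender: with q = P(Reinforce), equating B's and C's payoffs gives 11q − 4 = −3q + 9 ⇒ q = 13/14.

1/14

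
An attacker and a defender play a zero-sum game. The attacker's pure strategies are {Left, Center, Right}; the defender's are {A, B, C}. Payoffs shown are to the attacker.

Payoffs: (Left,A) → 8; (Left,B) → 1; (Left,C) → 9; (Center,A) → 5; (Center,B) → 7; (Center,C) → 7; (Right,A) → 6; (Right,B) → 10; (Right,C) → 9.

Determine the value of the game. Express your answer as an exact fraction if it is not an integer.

74/11

Row minima: Left → 1, Center → 5, Right → 6; maximin = 6.
Column maxima: A → 8, B → 10, C → 9; minimax = 8.
6 ≠ 8, so there is no saddle point; optimal play is mixed.
Center is strictly dominated by Right, so the attacker never plays it.
C is strictly dominated by A (it gives the attacker strictly more in every row), so the defender never plays it.
On the remaining 2×2 (Left, Right vs A, B):
Let the attacker play Left with probability p. Expected payoff against A: 8p + 6(1−p) = 2p + 6; against B: 1p + 10(1−p) = −9p + 10.
Setting these equal: 2p + 6 = −9p + 10 ⇒ 11p = 4 ⇒ p = 4/11, and the value is (2)·(4/11) + 6 = 74/11.
For the defender: with q = P(A), equating Left's and Right's payoffs gives 7q + 1 = −4q + 10 ⇒ q = 9/11.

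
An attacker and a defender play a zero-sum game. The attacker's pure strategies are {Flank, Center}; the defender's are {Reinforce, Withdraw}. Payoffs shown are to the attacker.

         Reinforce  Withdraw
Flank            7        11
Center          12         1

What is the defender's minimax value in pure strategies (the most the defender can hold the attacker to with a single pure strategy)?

11

Column maxima: Reinforce → 12, Withdraw → 11.
The smallest of these is 11.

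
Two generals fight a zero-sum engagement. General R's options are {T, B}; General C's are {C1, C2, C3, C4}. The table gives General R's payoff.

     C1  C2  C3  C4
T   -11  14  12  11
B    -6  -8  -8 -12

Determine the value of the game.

Row minima: T → -11, B → -12; maximin = -11.
Column maxima: C1 → -6, C2 → 14, C3 → 12, C4 → 11; minimax = -6.
-11 ≠ -6, so there is no saddle point; optimal play is mixed.
C2 is strictly dominated by C4 (it gives General R strictly more in every row), so General C never plays it.
C3 is strictly dominated by C4 (it gives General R strictly more in every row), so General C never plays it.
On the remaining 2×2 (T, B vs C1, C4):
Let General R play T with probability p. Expected payoff against C1: (-11)p + (-6)(1−p) = −5p − 6; against C4: 11p + (-12)(1−p) = 23p − 12.
Setting these equal: −5p − 6 = 23p − 12 ⇒ −28p = -6 ⇒ p = 3/14, and the value is (-5)·(3/14) − 6 = -99/14.
For General C: with q = P(C1), equating T's and B's payoffs gives −22q + 11 = 6q − 12 ⇒ q = 23/28.

-99/14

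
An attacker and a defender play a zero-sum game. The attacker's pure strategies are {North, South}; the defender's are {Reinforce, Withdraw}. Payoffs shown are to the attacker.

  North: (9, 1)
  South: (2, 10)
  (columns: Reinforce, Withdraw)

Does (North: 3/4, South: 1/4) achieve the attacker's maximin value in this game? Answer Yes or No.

No

Against Reinforce this mix gives (3/4)·9 + (1/4)·2 = 29/4.
Against Withdraw this mix gives (3/4)·1 + (1/4)·10 = 13/4.
The defender will play Withdraw, holding the attacker to 13/4. Shifting weight toward the row that does better against Withdraw would raise this floor (the equalizing mix achieves 11/2 against both Withdraw and Reinforce), so the proposed strategy is not optimal.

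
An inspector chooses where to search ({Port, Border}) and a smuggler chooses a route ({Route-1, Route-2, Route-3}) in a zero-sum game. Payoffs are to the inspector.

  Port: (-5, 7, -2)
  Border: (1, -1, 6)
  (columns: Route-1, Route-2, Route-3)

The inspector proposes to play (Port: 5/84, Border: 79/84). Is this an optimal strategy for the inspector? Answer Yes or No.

Against Route-1 this mix gives (5/84)·(-5) + (79/84)·1 = 9/14.
Against Route-2 this mix gives (5/84)·7 + (79/84)·(-1) = -11/21.
Against Route-3 this mix gives (5/84)·(-2) + (79/84)·6 = 116/21.
The smuggler will play Route-2, holding the inspector to -11/21. Shifting weight toward the row that does better against Route-2 would raise this floor (the equalizing mix achieves 1/7 against both Route-2 and Route-1), so the proposed strategy is not optimal.

No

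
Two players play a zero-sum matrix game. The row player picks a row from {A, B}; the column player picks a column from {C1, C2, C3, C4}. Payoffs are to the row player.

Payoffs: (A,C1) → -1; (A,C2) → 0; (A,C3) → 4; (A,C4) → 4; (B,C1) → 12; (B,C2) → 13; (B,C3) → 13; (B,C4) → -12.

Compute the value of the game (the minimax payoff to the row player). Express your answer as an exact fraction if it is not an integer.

Row minima: A → -1, B → -12; maximin = -1.
Column maxima: C1 → 12, C2 → 13, C3 → 13, C4 → 4; minimax = 4.
-1 ≠ 4, so there is no saddle point; optimal play is mixed.
C2 is strictly dominated by C1 (it gives the row player strictly more in every row), so the column player never plays it.
C3 is strictly dominated by C1 (it gives the row player strictly more in every row), so the column player never plays it.
On the remaining 2×2 (A, B vs C1, C4):
Let the row player play A with probability p. Expected payoff against C1: (-1)p + 12(1−p) = −13p + 12; against C4: 4p + (-12)(1−p) = 16p − 12.
Setting these equal: −13p + 12 = 16p − 12 ⇒ −29p = -24 ⇒ p = 24/29, and the value is (-13)·(24/29) + 12 = 36/29.
For the column player: with q = P(C1), equating A's and B's payoffs gives −5q + 4 = 24q − 12 ⇒ q = 16/29.

36/29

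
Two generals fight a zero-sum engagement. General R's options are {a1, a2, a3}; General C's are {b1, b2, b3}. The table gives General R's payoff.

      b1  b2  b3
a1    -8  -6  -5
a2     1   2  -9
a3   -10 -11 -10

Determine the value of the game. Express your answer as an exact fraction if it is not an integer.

-77/13

Row minima: a1 → -8, a2 → -9, a3 → -11; maximin = -8.
Column maxima: b1 → 1, b2 → 2, b3 → -5; minimax = -5.
-8 ≠ -5, so there is no saddle point; optimal play is mixed.
a3 is strictly dominated by a1, so General R never plays it.
With a3 eliminated, b2 is strictly dominated by b1 (it gives General R strictly more in every remaining row), so General C never plays it.
On the remaining 2×2 (a1, a2 vs b1, b3):
Let General R play a1 with probability p. Expected payoff against b1: (-8)p + 1(1−p) = −9p + 1; against b3: (-5)p + (-9)(1−p) = 4p − 9.
Setting these equal: −9p + 1 = 4p − 9 ⇒ −13p = -10 ⇒ p = 10/13, and the value is (-9)·(10/13) + 1 = -77/13.
For General C: with q = P(b1), equating a1's and a2's payoffs gives −3q − 5 = 10q − 9 ⇒ q = 4/13.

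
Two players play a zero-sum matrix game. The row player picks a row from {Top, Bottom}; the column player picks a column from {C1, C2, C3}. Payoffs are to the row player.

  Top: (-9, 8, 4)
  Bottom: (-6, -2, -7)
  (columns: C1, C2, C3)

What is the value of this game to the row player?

Row minima: Top → -9, Bottom → -7; maximin = -7.
Column maxima: C1 → -6, C2 → 8, C3 → 4; minimax = -6.
-7 ≠ -6, so there is no saddle point; optimal play is mixed.
C2 is strictly dominated by C1 (it gives the row player strictly more in every row), so the column player never plays it.
On the remaining 2×2 (Top, Bottom vs C1, C3):
Let the row player play Top with probability p. Expected payoff against C1: (-9)p + (-6)(1−p) = −3p − 6; against C3: 4p + (-7)(1−p) = 11p − 7.
Setting these equal: −3p − 6 = 11p − 7 ⇒ −14p = -1 ⇒ p = 1/14, and the value is (-3)·(1/14) − 6 = -87/14.
For the column player: with q = P(C1), equating Top's and Bottom's payoffs gives −13q + 4 = q − 7 ⇒ q = 11/14.

-87/14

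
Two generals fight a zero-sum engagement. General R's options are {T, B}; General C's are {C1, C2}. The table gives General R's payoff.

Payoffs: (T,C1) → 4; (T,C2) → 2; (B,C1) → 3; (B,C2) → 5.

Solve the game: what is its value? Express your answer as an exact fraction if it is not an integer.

7/2

Row minima: T → 2, B → 3; maximin = 3.
Column maxima: C1 → 4, C2 → 5; minimax = 4.
3 ≠ 4, so there is no saddle point; optimal play is mixed.
Let General R play T with probability p. Expected payoff against C1: 4p + 3(1−p) = p + 3; against C2: 2p + 5(1−p) = −3p + 5.
Setting these equal: p + 3 = −3p + 5 ⇒ 4p = 2 ⇒ p = 1/2, and the value is (1)·(1/2) + 3 = 7/2.
For General C: with q = P(C1), equating T's and B's payoffs gives 2q + 2 = −2q + 5 ⇒ q = 3/4.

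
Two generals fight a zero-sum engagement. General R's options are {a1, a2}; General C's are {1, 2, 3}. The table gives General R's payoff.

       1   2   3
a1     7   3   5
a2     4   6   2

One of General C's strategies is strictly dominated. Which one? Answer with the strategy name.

1

3 holds General R's payoff strictly below 1 in every row: 5 < 7, 2 < 4.
So 1 is strictly dominated for General C.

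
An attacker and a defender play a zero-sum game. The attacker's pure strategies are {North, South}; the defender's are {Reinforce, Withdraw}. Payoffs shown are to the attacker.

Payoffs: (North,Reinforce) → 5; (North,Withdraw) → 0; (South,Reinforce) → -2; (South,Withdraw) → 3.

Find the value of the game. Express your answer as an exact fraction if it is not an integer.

Row minima: North → 0, South → -2; maximin = 0.
Column maxima: Reinforce → 5, Withdraw → 3; minimax = 3.
0 ≠ 3, so there is no saddle point; optimal play is mixed.
Let the attacker play North with probability p. Expected payoff against Reinforce: 5p + (-2)(1−p) = 7p − 2; against Withdraw: 0p + 3(1−p) = −3p + 3.
Setting these equal: 7p − 2 = −3p + 3 ⇒ 10p = 5 ⇒ p = 1/2, and the value is (7)·(1/2) − 2 = 3/2.
For the defender: with q = P(Reinforce), equating North's and South's payoffs gives 5q = −5q + 3 ⇒ q = 3/10.

3/2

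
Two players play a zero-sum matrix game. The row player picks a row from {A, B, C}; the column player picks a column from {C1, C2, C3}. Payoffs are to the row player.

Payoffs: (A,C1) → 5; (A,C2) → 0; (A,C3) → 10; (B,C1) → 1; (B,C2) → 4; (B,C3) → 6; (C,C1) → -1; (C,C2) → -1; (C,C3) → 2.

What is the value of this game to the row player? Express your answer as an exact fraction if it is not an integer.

5/2

Row minima: A → 0, B → 1, C → -1; maximin = 1.
Column maxima: C1 → 5, C2 → 4, C3 → 10; minimax = 4.
1 ≠ 4, so there is no saddle point; optimal play is mixed.
C is strictly dominated by A, so the row player never plays it.
C3 is strictly dominated by C1 (it gives the row player strictly more in every row), so the column player never plays it.
On the remaining 2×2 (A, B vs C1, C2):
Let the row player play A with probability p. Expected payoff against C1: 5p + 1(1−p) = 4p + 1; against C2: 0p + 4(1−p) = −4p + 4.
Setting these equal: 4p + 1 = −4p + 4 ⇒ 8p = 3 ⇒ p = 3/8, and the value is (4)·(3/8) + 1 = 5/2.
For the column player: with q = P(C1), equating A's and B's payoffs gives 5q = −3q + 4 ⇒ q = 1/2.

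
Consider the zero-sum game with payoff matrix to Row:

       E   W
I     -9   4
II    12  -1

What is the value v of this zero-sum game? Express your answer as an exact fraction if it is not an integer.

3/2

Row minima: I → -9, II → -1; maximin = -1.
Column maxima: E → 12, W → 4; minimax = 4.
-1 ≠ 4, so there is no saddle point; optimal play is mixed.
Let Row play I with probability p. Expected payoff against E: (-9)p + 12(1−p) = −21p + 12; against W: 4p + (-1)(1−p) = 5p − 1.
Setting these equal: −21p + 12 = 5p − 1 ⇒ −26p = -13 ⇒ p = 1/2, and the value is (-21)·(1/2) + 12 = 3/2.
For Column: with q = P(E), equating I's and II's payoffs gives −13q + 4 = 13q − 1 ⇒ q = 5/26.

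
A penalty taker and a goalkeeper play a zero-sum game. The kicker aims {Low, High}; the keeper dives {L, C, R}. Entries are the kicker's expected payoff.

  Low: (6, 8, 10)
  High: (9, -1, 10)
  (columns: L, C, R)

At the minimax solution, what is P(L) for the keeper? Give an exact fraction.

3/4

Row minima: Low → 6, High → -1; maximin = 6.
Column maxima: L → 9, C → 8, R → 10; minimax = 8.
6 ≠ 8, so there is no saddle point; optimal play is mixed.
R is strictly dominated by L (it gives the kicker strictly more in every row), so the keeper never plays it.
On the remaining 2×2 (Low, High vs L, C):
Let the kicker play Low with probability p. Expected payoff against L: 6p + 9(1−p) = −3p + 9; against C: 8p + (-1)(1−p) = 9p − 1.
Setting these equal: −3p + 9 = 9p − 1 ⇒ −12p = -10 ⇒ p = 5/6, and the value is (-3)·(5/6) + 9 = 13/2.
For the keeper: with q = P(L), equating Low's and High's payoffs gives −2q + 8 = 10q − 1 ⇒ q = 3/4.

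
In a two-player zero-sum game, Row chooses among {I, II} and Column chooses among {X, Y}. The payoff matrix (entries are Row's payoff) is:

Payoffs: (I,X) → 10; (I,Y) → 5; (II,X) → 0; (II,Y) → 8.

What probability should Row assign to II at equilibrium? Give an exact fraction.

Row minima: I → 5, II → 0; maximin = 5.
Column maxima: X → 10, Y → 8; minimax = 8.
5 ≠ 8, so there is no saddle point; optimal play is mixed.
Let Row play I with probability p. Expected payoff against X: 10p + 0(1−p) = 10p; against Y: 5p + 8(1−p) = −3p + 8.
Setting these equal: 10p = −3p + 8 ⇒ 13p = 8 ⇒ p = 8/13, and the value is (10)·(8/13) = 80/13.
For Column: with q = P(X), equating I's and II's payoffs gives 5q + 5 = −8q + 8 ⇒ q = 3/13.

5/13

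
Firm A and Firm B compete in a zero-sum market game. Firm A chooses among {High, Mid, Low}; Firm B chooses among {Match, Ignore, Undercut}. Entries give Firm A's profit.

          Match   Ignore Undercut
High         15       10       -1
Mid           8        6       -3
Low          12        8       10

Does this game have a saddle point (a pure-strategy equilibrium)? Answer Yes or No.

No

Row minima: High → -1, Mid → -3, Low → 8; maximin = 8.
Column maxima: Match → 15, Ignore → 10, Undercut → 10; minimax = 10.
8 ≠ 10, so no pure-strategy equilibrium exists.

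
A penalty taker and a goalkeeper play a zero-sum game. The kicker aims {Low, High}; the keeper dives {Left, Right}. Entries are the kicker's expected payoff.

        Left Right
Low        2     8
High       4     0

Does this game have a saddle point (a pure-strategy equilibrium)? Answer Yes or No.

Row minima: Low → 2, High → 0; maximin = 2.
Column maxima: Left → 4, Right → 8; minimax = 4.
2 ≠ 4, so no pure-strategy equilibrium exists.

No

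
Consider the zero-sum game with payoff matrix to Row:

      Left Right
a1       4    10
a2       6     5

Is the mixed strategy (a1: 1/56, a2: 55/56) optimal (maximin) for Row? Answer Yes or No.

No

Against Left this mix gives (1/56)·4 + (55/56)·6 = 167/28.
Against Right this mix gives (1/56)·10 + (55/56)·5 = 285/56.
Column will play Right, holding Row to 285/56. Shifting weight toward the row that does better against Right would raise this floor (the equalizing mix achieves 40/7 against both Right and Left), so the proposed strategy is not optimal.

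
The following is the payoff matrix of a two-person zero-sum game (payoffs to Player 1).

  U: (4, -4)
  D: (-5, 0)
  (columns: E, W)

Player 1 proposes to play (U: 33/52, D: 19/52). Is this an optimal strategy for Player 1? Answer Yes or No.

No

Against E this mix gives (33/52)·4 + (19/52)·(-5) = 37/52.
Against W this mix gives (33/52)·(-4) + (19/52)·0 = -33/13.
Player 2 will play W, holding Player 1 to -33/13. Shifting weight toward the row that does better against W would raise this floor (the equalizing mix achieves -20/13 against both W and E), so the proposed strategy is not optimal.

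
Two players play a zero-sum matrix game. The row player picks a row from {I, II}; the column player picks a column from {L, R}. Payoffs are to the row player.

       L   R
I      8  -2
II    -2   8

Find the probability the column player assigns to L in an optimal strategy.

Row minima: I → -2, II → -2; maximin = -2.
Column maxima: L → 8, R → 8; minimax = 8.
-2 ≠ 8, so there is no saddle point; optimal play is mixed.
Let the row player play I with probability p. Expected payoff against L: 8p + (-2)(1−p) = 10p − 2; against R: (-2)p + 8(1−p) = −10p + 8.
Setting these equal: 10p − 2 = −10p + 8 ⇒ 20p = 10 ⇒ p = 1/2, and the value is (10)·(1/2) − 2 = 3.
For the column player: with q = P(L), equating I's and II's payoffs gives 10q − 2 = −10q + 8 ⇒ q = 1/2.

1/2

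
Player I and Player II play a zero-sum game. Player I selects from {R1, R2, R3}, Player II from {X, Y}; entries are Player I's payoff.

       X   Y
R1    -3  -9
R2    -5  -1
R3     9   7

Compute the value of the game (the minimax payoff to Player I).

Row minima: R1 → -9, R2 → -5, R3 → 7; maximin = 7.
Column maxima: X → 9, Y → 7; minimax = 7.
Since maximin = minimax = 7, there is a saddle point and the value is 7.

7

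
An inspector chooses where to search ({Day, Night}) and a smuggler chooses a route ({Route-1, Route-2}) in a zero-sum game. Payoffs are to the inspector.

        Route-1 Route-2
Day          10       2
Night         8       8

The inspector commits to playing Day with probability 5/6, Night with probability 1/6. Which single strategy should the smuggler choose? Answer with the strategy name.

Route-2

If the smuggler plays Route-1, the inspector's expected payoff is (5/6)·10 + (1/6)·8 = 29/3.
If the smuggler plays Route-2, the inspector's expected payoff is (5/6)·2 + (1/6)·8 = 3.
The smuggler minimizes the inspector's payoff; the smallest is 3, so the best response is Route-2.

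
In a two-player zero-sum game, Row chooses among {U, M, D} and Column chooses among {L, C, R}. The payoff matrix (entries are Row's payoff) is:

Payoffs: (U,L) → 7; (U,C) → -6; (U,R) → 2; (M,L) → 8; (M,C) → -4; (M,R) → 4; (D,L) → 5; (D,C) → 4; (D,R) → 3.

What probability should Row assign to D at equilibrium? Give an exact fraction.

Row minima: U → -6, M → -4, D → 3; maximin = 3.
Column maxima: L → 8, C → 4, R → 4; minimax = 4.
3 ≠ 4, so there is no saddle point; optimal play is mixed.
U is strictly dominated by M, so Row never plays it.
L is strictly dominated by C (it gives Row strictly more in every row), so Column never plays it.
On the remaining 2×2 (M, D vs C, R):
Let Row play M with probability p. Expected payoff against C: (-4)p + 4(1−p) = −8p + 4; against R: 4p + 3(1−p) = p + 3.
Setting these equal: −8p + 4 = p + 3 ⇒ −9p = -1 ⇒ p = 1/9, and the value is (-8)·(1/9) + 4 = 28/9.
For Column: with q = P(C), equating M's and D's payoffs gives −8q + 4 = q + 3 ⇒ q = 1/9.

8/9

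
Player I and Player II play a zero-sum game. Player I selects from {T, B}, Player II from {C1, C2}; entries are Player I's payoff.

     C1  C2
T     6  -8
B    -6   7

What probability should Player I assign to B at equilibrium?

Row minima: T → -8, B → -6; maximin = -6.
Column maxima: C1 → 6, C2 → 7; minimax = 6.
-6 ≠ 6, so there is no saddle point; optimal play is mixed.
Let Player I play T with probability p. Expected payoff against C1: 6p + (-6)(1−p) = 12p − 6; against C2: (-8)p + 7(1−p) = −15p + 7.
Setting these equal: 12p − 6 = −15p + 7 ⇒ 27p = 13 ⇒ p = 13/27, and the value is (12)·(13/27) − 6 = -2/9.
For Player II: with q = P(C1), equating T's and B's payoffs gives 14q − 8 = −13q + 7 ⇒ q = 5/9.

14/27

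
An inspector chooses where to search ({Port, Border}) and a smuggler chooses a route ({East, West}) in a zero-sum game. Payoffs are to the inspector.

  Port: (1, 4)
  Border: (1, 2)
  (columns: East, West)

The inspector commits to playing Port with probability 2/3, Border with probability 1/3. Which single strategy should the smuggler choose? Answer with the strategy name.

If the smuggler plays East, the inspector's expected payoff is (2/3)·1 + (1/3)·1 = 1.
If the smuggler plays West, the inspector's expected payoff is (2/3)·4 + (1/3)·2 = 10/3.
The smuggler minimizes the inspector's payoff; the smallest is 1, so the best response is East.

East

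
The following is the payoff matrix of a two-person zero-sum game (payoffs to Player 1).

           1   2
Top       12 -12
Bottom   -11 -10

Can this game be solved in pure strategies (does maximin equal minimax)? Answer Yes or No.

Row minima: Top → -12, Bottom → -11; maximin = -11.
Column maxima: 1 → 12, 2 → -10; minimax = -10.
-11 ≠ -10, so no pure-strategy equilibrium exists.

No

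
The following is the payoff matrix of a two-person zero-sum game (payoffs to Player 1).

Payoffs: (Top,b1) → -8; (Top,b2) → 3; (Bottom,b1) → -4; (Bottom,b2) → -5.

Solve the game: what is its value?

-13/3

Row minima: Top → -8, Bottom → -5; maximin = -5.
Column maxima: b1 → -4, b2 → 3; minimax = -4.
-5 ≠ -4, so there is no saddle point; optimal play is mixed.
Let Player 1 play Top with probability p. Expected payoff against b1: (-8)p + (-4)(1−p) = −4p − 4; against b2: 3p + (-5)(1−p) = 8p − 5.
Setting these equal: −4p − 4 = 8p − 5 ⇒ −12p = -1 ⇒ p = 1/12, and the value is (-4)·(1/12) − 4 = -13/3.
For Player 2: with q = P(b1), equating Top's and Bottom's payoffs gives −11q + 3 = q − 5 ⇒ q = 2/3.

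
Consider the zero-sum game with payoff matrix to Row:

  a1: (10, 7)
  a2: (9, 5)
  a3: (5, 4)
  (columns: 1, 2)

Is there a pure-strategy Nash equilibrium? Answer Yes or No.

Yes

Row minima: a1 → 7, a2 → 5, a3 → 4; maximin = 7.
Column maxima: 1 → 10, 2 → 7; minimax = 7.
maximin = minimax = 7, so a saddle point exists.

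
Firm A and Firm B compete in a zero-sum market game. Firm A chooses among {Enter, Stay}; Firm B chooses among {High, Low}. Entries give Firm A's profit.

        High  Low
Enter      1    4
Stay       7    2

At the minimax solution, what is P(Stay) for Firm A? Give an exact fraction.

Row minima: Enter → 1, Stay → 2; maximin = 2.
Column maxima: High → 7, Low → 4; minimax = 4.
2 ≠ 4, so there is no saddle point; optimal play is mixed.
Let Firm A play Enter with probability p. Expected payoff against High: 1p + 7(1−p) = −6p + 7; against Low: 4p + 2(1−p) = 2p + 2.
Setting these equal: −6p + 7 = 2p + 2 ⇒ −8p = -5 ⇒ p = 5/8, and the value is (-6)·(5/8) + 7 = 13/4.
For Firm B: with q = P(High), equating Enter's and Stay's payoffs gives −3q + 4 = 5q + 2 ⇒ q = 1/4.

3/8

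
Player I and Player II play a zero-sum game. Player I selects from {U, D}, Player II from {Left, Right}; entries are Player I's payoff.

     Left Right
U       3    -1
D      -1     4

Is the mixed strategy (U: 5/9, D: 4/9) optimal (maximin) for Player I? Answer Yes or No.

Against Left this mix gives (5/9)·3 + (4/9)·(-1) = 11/9.
Against Right this mix gives (5/9)·(-1) + (4/9)·4 = 11/9.
All of Player II's active replies (Left, Right) yield 11/9, and no column does worse for Player I. The mix makes Player II indifferent and guarantees 11/9, so it is optimal.

Yes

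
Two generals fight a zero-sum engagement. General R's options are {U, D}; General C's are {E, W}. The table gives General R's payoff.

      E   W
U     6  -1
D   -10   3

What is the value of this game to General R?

2/5

Row minima: U → -1, D → -10; maximin = -1.
Column maxima: E → 6, W → 3; minimax = 3.
-1 ≠ 3, so there is no saddle point; optimal play is mixed.
Let General R play U with probability p. Expected payoff against E: 6p + (-10)(1−p) = 16p − 10; against W: (-1)p + 3(1−p) = −4p + 3.
Setting these equal: 16p − 10 = −4p + 3 ⇒ 20p = 13 ⇒ p = 13/20, and the value is (16)·(13/20) − 10 = 2/5.
For General C: with q = P(E), equating U's and D's payoffs gives 7q − 1 = −13q + 3 ⇒ q = 1/5.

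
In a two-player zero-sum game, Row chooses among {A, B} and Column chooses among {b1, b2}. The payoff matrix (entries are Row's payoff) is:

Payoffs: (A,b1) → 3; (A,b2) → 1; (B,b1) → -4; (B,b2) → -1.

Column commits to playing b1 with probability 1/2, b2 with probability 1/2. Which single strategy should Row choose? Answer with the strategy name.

A

Expected payoff of A: (1/2)·3 + (1/2)·1 = 2.
Expected payoff of B: (1/2)·(-4) + (1/2)·(-1) = -5/2.
The largest is 2, so Row's best response is A.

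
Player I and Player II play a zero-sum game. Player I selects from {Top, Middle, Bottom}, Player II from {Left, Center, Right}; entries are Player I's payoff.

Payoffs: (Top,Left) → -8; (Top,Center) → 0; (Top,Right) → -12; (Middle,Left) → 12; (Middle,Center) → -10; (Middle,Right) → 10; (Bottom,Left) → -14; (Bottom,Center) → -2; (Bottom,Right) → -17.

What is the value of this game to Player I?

-15/4

Row minima: Top → -12, Middle → -10, Bottom → -17; maximin = -10.
Column maxima: Left → 12, Center → 0, Right → 10; minimax = 0.
-10 ≠ 0, so there is no saddle point; optimal play is mixed.
Bottom is strictly dominated by Top, so Player I never plays it.
Left is strictly dominated by Right (it gives Player I strictly more in every row), so Player II never plays it.
On the remaining 2×2 (Top, Middle vs Center, Right):
Let Player I play Top with probability p. Expected payoff against Center: 0p + (-10)(1−p) = 10p − 10; against Right: (-12)p + 10(1−p) = −22p + 10.
Setting these equal: 10p − 10 = −22p + 10 ⇒ 32p = 20 ⇒ p = 5/8, and the value is (10)·(5/8) − 10 = -15/4.
For Player II: with q = P(Center), equating Top's and Middle's payoffs gives 12q − 12 = −20q + 10 ⇒ q = 11/16.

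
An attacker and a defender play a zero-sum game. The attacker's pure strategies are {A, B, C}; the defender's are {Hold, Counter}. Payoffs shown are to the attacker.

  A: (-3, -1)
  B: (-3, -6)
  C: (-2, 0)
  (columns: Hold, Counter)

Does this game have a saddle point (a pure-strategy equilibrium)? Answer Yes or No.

Row minima: A → -3, B → -6, C → -2; maximin = -2.
Column maxima: Hold → -2, Counter → 0; minimax = -2.
maximin = minimax = -2, so a saddle point exists.

Yes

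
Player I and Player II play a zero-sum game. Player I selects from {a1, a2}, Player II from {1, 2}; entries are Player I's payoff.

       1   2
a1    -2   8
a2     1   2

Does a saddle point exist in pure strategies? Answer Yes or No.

Row minima: a1 → -2, a2 → 1; maximin = 1.
Column maxima: 1 → 1, 2 → 8; minimax = 1.
maximin = minimax = 1, so a saddle point exists.

Yes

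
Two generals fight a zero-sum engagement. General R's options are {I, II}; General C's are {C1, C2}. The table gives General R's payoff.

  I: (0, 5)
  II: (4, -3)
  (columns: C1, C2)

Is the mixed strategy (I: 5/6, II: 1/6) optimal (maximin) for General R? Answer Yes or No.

No

Against C1 this mix gives (5/6)·0 + (1/6)·4 = 2/3.
Against C2 this mix gives (5/6)·5 + (1/6)·(-3) = 11/3.
General C will play C1, holding General R to 2/3. Shifting weight toward the row that does better against C1 would raise this floor (the equalizing mix achieves 5/3 against both C1 and C2), so the proposed strategy is not optimal.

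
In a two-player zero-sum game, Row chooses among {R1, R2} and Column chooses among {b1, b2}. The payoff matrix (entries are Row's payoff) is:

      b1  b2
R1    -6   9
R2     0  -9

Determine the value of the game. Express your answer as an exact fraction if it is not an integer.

Row minima: R1 → -6, R2 → -9; maximin = -6.
Column maxima: b1 → 0, b2 → 9; minimax = 0.
-6 ≠ 0, so there is no saddle point; optimal play is mixed.
Let Row play R1 with probability p. Expected payoff against b1: (-6)p + 0(1−p) = −6p; against b2: 9p + (-9)(1−p) = 18p − 9.
Setting these equal: −6p = 18p − 9 ⇒ −24p = -9 ⇒ p = 3/8, and the value is (-6)·(3/8) = -9/4.
For Column: with q = P(b1), equating R1's and R2's payoffs gives −15q + 9 = 9q − 9 ⇒ q = 3/4.

-9/4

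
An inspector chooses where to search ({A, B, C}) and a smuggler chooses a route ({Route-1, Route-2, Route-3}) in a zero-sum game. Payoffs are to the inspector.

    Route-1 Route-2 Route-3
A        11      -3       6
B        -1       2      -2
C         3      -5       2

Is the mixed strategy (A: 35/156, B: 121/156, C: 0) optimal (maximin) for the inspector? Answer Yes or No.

No

Against Route-1 this mix gives (35/156)·11 + (121/156)·(-1) = 22/13.
Against Route-2 this mix gives (35/156)·(-3) + (121/156)·2 = 137/156.
Against Route-3 this mix gives (35/156)·6 + (121/156)·(-2) = -8/39.
The smuggler will play Route-3, holding the inspector to -8/39. Shifting weight toward the row that does better against Route-3 would raise this floor (the equalizing mix achieves 6/13 against both Route-3 and Route-2), so the proposed strategy is not optimal.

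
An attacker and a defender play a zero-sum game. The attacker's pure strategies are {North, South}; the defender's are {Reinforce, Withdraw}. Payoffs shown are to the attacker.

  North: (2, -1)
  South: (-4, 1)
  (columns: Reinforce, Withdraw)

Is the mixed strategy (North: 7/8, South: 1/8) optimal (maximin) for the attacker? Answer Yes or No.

Against Reinforce this mix gives (7/8)·2 + (1/8)·(-4) = 5/4.
Against Withdraw this mix gives (7/8)·(-1) + (1/8)·1 = -3/4.
The defender will play Withdraw, holding the attacker to -3/4. Shifting weight toward the row that does better against Withdraw would raise this floor (the equalizing mix achieves -1/4 against both Withdraw and Reinforce), so the proposed strategy is not optimal.

No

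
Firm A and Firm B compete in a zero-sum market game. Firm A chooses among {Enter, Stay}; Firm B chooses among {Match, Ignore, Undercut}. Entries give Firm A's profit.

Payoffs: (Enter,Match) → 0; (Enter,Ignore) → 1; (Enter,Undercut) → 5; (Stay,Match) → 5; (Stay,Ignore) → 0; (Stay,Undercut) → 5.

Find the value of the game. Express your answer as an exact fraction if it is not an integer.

Row minima: Enter → 0, Stay → 0; maximin = 0.
Column maxima: Match → 5, Ignore → 1, Undercut → 5; minimax = 1.
0 ≠ 1, so there is no saddle point; optimal play is mixed.
Undercut is strictly dominated by Ignore (it gives Firm A strictly more in every row), so Firm B never plays it.
On the remaining 2×2 (Enter, Stay vs Match, Ignore):
Let Firm A play Enter with probability p. Expected payoff against Match: 0p + 5(1−p) = −5p + 5; against Ignore: 1p + 0(1−p) = p.
Setting these equal: −5p + 5 = p ⇒ −6p = -5 ⇒ p = 5/6, and the value is (-5)·(5/6) + 5 = 5/6.
For Firm B: with q = P(Match), equating Enter's and Stay's payoffs gives −q + 1 = 5q ⇒ q = 1/6.

5/6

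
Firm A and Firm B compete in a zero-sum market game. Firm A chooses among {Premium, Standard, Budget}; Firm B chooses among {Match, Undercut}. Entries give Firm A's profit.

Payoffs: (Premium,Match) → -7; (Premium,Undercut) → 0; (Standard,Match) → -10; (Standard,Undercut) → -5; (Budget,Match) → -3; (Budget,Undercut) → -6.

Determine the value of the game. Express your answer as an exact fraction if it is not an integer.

Row minima: Premium → -7, Standard → -10, Budget → -6; maximin = -6.
Column maxima: Match → -3, Undercut → 0; minimax = -3.
-6 ≠ -3, so there is no saddle point; optimal play is mixed.
Standard is strictly dominated by Premium, so Firm A never plays it.
On the remaining 2×2 (Premium, Budget vs Match, Undercut):
Let Firm A play Premium with probability p. Expected payoff against Match: (-7)p + (-3)(1−p) = −4p − 3; against Undercut: 0p + (-6)(1−p) = 6p − 6.
Setting these equal: −4p − 3 = 6p − 6 ⇒ −10p = -3 ⇒ p = 3/10, and the value is (-4)·(3/10) − 3 = -21/5.
For Firm B: with q = P(Match), equating Premium's and Budget's payoffs gives −7q = 3q − 6 ⇒ q = 3/5.

-21/5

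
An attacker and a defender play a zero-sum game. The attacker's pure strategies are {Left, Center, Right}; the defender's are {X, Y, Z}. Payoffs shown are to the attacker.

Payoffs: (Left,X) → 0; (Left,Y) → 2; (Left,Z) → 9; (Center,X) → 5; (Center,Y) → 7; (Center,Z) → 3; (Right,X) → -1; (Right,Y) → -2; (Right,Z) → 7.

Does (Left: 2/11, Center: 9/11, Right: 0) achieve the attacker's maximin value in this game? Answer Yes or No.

Yes

Against X this mix gives (2/11)·0 + (9/11)·5 = 45/11.
Against Y this mix gives (2/11)·2 + (9/11)·7 = 67/11.
Against Z this mix gives (2/11)·9 + (9/11)·3 = 45/11.
All of the defender's active replies (X, Z) yield 45/11, and no column does worse for the attacker. The mix makes the defender indifferent and guarantees 45/11, so it is optimal.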